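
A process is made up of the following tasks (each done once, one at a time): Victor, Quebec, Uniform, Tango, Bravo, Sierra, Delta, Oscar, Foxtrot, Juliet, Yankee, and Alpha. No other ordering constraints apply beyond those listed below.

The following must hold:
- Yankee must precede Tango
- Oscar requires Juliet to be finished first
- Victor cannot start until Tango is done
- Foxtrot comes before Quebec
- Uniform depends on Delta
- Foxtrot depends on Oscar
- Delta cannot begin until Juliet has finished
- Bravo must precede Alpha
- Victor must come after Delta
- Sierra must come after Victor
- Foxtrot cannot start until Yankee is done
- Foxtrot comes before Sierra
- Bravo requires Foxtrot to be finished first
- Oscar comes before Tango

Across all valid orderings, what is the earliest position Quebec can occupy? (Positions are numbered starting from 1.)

5

Working backwards through the constraints from Quebec, its full set of required predecessors is Oscar, Foxtrot, Juliet, Yankee — 4 of them.
With 4 mandatory predecessors, the earliest Quebec can sit is position 4+1 = 5, and placing just those 4 first achieves it.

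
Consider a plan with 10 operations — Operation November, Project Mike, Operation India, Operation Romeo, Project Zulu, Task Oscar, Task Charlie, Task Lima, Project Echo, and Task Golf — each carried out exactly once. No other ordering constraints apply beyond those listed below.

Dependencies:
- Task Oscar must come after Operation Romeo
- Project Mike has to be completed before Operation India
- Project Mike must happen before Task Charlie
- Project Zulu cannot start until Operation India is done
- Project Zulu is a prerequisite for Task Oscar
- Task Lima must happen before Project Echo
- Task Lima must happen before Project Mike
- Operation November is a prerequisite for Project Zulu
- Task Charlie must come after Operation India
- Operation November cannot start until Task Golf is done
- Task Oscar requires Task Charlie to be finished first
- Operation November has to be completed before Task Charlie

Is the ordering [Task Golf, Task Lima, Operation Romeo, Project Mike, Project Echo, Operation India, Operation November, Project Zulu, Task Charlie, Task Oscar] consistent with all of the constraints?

Checking each listed constraint against this order: for instance, Operation Romeo is in position 3 and Task Oscar in position 10, so that constraint holds — and the remaining constraints check out the same way.

Yes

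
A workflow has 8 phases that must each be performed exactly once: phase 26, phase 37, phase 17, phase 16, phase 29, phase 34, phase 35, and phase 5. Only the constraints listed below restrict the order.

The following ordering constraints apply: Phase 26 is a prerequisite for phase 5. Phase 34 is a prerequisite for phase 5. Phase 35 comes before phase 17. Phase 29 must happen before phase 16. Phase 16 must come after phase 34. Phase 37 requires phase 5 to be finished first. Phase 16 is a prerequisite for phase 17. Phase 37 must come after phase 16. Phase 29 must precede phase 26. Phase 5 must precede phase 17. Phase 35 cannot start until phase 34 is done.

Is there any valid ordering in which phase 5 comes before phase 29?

No

The constraints give a chain phase 29 → phase 26 → phase 5, which forces phase 29 before phase 5.
Hence phase 5 can never be scheduled before phase 29.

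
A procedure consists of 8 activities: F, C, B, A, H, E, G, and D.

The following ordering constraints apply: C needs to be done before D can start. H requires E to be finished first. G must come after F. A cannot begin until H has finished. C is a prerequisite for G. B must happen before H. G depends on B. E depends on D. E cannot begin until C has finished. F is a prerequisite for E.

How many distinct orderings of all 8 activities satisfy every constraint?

63

The activities with no prerequisites are F, C, B; any of them can be placed first.
Systematically extending each partial ordering one activity at a time and counting, there are 63 complete orderings.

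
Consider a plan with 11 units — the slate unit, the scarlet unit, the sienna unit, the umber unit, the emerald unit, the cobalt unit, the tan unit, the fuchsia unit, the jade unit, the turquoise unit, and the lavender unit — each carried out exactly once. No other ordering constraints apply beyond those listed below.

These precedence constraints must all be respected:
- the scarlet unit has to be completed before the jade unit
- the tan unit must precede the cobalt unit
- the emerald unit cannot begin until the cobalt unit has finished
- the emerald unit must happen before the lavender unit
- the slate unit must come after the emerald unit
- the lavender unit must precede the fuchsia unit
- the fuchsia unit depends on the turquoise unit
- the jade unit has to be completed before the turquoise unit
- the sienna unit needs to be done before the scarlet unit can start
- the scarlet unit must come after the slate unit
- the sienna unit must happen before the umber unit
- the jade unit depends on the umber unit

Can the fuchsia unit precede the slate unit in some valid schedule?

No

There is a dependency chain the slate unit → the scarlet unit → the jade unit → the turquoise unit → the fuchsia unit, so the fuchsia unit always comes after the slate unit.
Hence the fuchsia unit can never be scheduled before the slate unit.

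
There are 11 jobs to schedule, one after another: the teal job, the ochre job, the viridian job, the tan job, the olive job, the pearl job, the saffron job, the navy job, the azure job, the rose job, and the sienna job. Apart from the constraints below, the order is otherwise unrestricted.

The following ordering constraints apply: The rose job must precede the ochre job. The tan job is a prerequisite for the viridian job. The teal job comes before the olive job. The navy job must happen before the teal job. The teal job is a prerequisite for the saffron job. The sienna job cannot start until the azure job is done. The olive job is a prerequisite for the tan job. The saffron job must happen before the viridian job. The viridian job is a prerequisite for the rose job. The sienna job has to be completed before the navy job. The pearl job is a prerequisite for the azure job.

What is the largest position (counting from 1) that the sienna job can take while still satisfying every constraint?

3

The jobs that are forced after the sienna job, directly or by a chain of constraints, are the teal job, the ochre job, the viridian job, the tan job, the olive job, the saffron job, the navy job, the rose job. That's 8 jobs.
With 8 mandatory successors out of 11 jobs total, the latest slot for the sienna job is 11−8 = 3, and it's reachable by doing all non-successors before the sienna job.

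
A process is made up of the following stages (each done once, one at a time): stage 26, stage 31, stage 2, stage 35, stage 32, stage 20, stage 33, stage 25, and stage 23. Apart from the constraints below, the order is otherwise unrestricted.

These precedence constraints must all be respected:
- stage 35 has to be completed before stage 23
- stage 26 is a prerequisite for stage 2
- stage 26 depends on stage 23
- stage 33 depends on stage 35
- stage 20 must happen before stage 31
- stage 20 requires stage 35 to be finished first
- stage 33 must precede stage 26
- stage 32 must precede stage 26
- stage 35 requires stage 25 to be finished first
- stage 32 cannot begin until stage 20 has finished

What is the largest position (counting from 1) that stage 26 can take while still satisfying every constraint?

8

Following the constraints forward from stage 26, its only required successor is stage 2.
So at least 1 stage follows stage 26, putting stage 26 no later than position 8. That position is achievable by scheduling everything else first.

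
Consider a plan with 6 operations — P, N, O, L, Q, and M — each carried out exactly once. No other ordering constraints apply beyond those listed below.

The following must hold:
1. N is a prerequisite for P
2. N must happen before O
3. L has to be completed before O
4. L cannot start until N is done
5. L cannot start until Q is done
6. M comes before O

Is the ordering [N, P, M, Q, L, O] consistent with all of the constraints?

Yes

Going through the constraints one by one, each required predecessor appears earlier in the sequence than its dependent — e.g. N (position 1) is before O (position 6), as required.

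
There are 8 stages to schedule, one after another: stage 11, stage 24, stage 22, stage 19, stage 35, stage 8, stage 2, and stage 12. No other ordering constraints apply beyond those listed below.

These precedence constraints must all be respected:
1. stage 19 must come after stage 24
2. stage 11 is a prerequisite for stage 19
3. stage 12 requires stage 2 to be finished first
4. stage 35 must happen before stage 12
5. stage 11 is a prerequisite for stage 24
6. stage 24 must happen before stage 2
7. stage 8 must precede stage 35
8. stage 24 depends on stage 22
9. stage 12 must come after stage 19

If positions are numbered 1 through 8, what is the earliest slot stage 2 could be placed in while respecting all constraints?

4

Every stage that must precede stage 2 has to come before it. Tracing all chains that end at stage 2, those stages are: stage 11, stage 24, stage 22 — 3 in total.
So at minimum 3 stages come before stage 2, putting stage 2 no earlier than position 4. That position is achievable by scheduling exactly those predecessors first.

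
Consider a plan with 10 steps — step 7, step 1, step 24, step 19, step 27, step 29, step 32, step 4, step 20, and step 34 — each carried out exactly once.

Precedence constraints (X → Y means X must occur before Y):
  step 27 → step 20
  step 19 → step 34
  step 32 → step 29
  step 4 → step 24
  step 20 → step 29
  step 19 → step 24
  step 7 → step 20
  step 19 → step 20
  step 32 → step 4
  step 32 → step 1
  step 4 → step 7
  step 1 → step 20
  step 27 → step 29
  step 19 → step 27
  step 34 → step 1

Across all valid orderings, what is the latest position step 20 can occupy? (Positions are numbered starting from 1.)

The only step forced after step 20 (directly or by a chain) is step 29.
So at least 1 step follows step 20, putting step 20 no later than position 9. That position is achievable by scheduling everything else first.

9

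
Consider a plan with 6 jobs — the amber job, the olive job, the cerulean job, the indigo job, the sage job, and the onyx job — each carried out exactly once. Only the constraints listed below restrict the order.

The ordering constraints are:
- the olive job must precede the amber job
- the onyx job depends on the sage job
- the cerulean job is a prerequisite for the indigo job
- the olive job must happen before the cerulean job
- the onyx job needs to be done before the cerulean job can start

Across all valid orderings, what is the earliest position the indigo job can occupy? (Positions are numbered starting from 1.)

Every job that must precede the indigo job has to come before it. Tracing all chains that end at the indigo job, those jobs are: the olive job, the cerulean job, the sage job, the onyx job — 4 in total.
So at minimum 4 jobs come before the indigo job, putting the indigo job no earlier than position 5. That position is achievable by scheduling exactly those predecessors first.

5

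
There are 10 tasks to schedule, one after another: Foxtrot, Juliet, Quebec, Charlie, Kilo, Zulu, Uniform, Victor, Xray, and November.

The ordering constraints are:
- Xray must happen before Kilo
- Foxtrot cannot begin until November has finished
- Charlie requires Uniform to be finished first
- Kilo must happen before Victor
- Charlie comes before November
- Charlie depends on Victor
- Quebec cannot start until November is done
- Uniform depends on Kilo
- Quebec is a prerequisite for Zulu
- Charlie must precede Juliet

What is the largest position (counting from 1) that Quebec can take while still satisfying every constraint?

The only task forced after Quebec (directly or by a chain) is Zulu.
So at least 1 task follows Quebec, putting Quebec no later than position 9. That position is achievable by scheduling everything else first.

9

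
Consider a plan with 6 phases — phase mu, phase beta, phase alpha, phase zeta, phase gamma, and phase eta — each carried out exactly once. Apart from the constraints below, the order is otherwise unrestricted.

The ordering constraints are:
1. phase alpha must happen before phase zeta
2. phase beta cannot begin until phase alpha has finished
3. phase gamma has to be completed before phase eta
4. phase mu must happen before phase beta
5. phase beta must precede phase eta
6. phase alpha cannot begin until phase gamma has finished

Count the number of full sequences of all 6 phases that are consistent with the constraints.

2 phases have no prerequisites (phase mu, phase gamma), so any of them could come first.
Systematically extending each partial ordering one phase at a time and counting, there are 10 complete orderings.

10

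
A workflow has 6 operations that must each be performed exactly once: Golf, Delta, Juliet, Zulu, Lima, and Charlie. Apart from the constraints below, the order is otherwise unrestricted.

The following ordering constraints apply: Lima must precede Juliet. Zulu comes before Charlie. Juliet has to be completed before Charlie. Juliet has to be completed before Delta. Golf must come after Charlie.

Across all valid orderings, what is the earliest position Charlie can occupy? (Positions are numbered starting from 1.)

Every operation that must precede Charlie has to come before it. Tracing all chains that end at Charlie, those operations are: Juliet, Zulu, Lima — 3 in total.
So at minimum 3 operations come before Charlie, putting Charlie no earlier than position 4. That position is achievable by scheduling exactly those predecessors first.

4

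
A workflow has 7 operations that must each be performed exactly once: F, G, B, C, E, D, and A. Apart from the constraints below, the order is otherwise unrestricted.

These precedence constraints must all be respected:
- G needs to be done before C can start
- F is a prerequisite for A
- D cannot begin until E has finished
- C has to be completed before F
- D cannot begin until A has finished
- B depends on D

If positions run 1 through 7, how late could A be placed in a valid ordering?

5

Every operation that must follow A has to come after it. Tracing all chains starting from A, those operations are: B, D — 2 in total.
With 2 mandatory successors out of 7 operations total, the latest slot for A is 7−2 = 5, and it's reachable by doing all non-successors before A.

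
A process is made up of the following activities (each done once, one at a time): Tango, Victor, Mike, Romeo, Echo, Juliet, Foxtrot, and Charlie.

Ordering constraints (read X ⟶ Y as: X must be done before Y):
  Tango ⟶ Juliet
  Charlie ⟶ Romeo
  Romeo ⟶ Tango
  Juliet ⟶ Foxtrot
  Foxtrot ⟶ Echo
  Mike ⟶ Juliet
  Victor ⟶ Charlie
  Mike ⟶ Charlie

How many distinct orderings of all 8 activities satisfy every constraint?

2

The activities with no prerequisites are Victor, Mike; any of them can be placed first.
Counting all ways to extend the partial order to a total order gives 2.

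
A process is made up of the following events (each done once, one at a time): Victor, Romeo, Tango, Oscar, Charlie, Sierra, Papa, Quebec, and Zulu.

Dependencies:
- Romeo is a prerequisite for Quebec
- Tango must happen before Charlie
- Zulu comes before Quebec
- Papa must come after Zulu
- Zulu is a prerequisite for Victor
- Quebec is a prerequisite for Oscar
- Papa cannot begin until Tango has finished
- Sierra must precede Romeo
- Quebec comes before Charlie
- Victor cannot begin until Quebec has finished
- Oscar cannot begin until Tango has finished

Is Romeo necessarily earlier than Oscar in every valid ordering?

There is a constraint chain Romeo → Quebec → Oscar.
So Romeo must precede Oscar in any valid ordering.

Yes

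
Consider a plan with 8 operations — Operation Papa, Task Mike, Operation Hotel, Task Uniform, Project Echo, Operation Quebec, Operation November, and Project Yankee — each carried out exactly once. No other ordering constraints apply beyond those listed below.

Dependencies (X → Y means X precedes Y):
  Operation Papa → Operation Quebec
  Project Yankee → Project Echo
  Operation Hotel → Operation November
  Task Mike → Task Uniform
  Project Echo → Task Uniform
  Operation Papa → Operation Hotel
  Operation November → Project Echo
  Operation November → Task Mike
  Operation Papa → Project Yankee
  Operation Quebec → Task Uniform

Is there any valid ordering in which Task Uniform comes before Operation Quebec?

No

The constraints give a chain Operation Quebec → Task Uniform, which forces Operation Quebec before Task Uniform.
So no valid ordering can have Task Uniform before Operation Quebec.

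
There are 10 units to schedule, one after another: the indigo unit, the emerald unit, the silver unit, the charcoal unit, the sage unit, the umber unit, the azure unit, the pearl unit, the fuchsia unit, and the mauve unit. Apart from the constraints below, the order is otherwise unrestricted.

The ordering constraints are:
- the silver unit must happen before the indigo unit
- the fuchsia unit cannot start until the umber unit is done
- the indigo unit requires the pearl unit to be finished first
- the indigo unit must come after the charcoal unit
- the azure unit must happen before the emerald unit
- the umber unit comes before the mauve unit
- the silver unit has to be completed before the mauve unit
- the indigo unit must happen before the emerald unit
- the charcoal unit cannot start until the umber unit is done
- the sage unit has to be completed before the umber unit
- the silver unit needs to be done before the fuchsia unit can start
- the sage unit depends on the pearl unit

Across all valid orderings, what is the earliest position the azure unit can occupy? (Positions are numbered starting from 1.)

No constraint forces any other unit before the azure unit, so it can be placed first.

1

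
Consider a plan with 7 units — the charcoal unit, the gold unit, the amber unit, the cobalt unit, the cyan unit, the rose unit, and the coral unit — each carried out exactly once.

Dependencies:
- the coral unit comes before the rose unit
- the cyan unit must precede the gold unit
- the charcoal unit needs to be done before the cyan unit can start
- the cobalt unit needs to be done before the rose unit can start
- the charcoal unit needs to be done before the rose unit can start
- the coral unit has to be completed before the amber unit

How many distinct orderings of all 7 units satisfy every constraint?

164

3 units have no prerequisites (the charcoal unit, the cobalt unit, the coral unit), so any of them could come first.
Enumerating by repeatedly choosing an available unit (one whose prerequisites are all placed) gives 164 distinct complete orderings.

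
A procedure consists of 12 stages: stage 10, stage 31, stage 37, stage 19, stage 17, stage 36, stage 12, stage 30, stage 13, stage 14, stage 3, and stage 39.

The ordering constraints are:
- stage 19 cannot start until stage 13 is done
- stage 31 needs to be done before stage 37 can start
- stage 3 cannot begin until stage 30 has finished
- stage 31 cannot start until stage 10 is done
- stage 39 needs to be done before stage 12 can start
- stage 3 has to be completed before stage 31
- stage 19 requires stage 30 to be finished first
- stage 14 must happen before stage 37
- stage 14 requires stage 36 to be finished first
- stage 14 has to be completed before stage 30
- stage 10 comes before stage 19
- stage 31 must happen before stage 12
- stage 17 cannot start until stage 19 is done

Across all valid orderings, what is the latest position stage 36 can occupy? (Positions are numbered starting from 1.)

Every stage that must follow stage 36 has to come after it. Tracing all chains starting from stage 36, those stages are: stage 31, stage 37, stage 19, stage 17, stage 12, stage 30, stage 14, stage 3 — 8 in total.
With 8 mandatory successors out of 12 stages total, the latest slot for stage 36 is 12−8 = 4, and it's reachable by doing all non-successors before stage 36.

4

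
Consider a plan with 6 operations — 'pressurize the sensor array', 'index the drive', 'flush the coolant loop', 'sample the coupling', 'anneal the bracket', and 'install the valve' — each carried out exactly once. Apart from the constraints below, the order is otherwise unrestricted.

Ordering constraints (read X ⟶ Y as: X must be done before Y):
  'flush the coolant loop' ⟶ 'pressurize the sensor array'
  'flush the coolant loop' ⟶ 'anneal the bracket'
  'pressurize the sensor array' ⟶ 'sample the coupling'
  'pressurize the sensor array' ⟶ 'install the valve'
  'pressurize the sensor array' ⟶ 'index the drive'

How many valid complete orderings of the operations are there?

30

'flush the coolant loop' is the only operation with nothing required before it, so every ordering starts there.
Counting all ways to extend the partial order to a total order gives 30.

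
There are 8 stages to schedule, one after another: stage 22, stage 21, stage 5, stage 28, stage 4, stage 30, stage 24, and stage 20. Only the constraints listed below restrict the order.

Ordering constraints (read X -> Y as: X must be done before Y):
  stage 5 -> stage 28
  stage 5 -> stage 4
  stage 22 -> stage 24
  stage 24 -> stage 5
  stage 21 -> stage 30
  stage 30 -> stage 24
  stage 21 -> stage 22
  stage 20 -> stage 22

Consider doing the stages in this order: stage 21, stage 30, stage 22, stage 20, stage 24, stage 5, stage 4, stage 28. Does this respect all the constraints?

No

In the proposed order, stage 22 appears before stage 20.
Since stage 20 is required before stage 22, the ordering is invalid.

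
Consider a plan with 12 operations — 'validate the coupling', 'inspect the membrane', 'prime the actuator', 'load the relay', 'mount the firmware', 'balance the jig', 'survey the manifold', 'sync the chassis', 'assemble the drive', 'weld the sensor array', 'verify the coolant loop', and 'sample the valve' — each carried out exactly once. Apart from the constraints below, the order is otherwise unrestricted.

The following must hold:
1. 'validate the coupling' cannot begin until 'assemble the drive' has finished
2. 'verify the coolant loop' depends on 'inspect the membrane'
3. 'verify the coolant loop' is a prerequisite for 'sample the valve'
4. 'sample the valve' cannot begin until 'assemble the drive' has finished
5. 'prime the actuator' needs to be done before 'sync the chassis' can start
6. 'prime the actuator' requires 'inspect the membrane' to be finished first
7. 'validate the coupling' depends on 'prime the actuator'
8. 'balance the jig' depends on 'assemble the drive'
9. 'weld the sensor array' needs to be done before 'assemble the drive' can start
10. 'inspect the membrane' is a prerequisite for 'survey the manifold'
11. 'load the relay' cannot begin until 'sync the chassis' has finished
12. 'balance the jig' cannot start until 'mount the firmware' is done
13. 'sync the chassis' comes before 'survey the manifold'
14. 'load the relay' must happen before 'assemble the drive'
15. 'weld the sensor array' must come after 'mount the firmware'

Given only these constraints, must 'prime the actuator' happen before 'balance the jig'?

Yes

Chaining the stated constraints: 'prime the actuator' → 'sync the chassis' → 'load the relay' → 'assemble the drive' → 'balance the jig'.
So 'prime the actuator' must precede 'balance the jig' in any valid ordering.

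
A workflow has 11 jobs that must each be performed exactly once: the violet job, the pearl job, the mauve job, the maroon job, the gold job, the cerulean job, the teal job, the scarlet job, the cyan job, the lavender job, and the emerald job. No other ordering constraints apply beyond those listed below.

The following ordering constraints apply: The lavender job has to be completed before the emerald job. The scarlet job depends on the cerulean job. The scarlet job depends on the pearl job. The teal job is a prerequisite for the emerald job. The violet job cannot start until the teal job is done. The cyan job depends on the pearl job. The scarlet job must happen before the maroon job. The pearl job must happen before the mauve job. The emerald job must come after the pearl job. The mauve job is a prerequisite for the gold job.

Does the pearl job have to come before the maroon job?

Chaining the stated constraints: the pearl job → the scarlet job → the maroon job.
That forces the pearl job before the maroon job in every valid schedule.

Yes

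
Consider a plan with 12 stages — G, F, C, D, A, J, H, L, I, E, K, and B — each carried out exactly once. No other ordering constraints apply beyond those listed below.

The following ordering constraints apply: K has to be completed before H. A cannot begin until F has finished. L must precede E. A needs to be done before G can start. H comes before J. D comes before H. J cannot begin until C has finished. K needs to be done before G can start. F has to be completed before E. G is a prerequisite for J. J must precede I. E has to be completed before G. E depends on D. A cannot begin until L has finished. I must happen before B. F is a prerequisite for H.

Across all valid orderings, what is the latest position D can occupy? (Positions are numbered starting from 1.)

Every stage that must follow D has to come after it. Tracing all chains starting from D, those stages are: G, J, H, I, E, B — 6 in total.
With 6 mandatory successors out of 12 stages total, the latest slot for D is 12−6 = 6, and it's reachable by doing all non-successors before D.

6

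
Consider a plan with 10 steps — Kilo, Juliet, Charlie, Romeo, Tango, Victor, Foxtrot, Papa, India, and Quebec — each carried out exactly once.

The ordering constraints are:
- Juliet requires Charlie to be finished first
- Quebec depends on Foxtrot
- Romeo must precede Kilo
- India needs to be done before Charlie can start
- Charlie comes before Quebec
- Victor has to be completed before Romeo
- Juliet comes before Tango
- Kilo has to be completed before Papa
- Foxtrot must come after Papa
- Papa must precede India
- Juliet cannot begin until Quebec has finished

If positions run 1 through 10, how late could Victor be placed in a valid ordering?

1

The steps that are forced after Victor, directly or by a chain of constraints, are Kilo, Juliet, Charlie, Romeo, Tango, Foxtrot, Papa, India, Quebec. That's 9 steps.
With 9 mandatory successors out of 10 steps total, the latest slot for Victor is 10−9 = 1, and it's reachable by doing all non-successors before Victor.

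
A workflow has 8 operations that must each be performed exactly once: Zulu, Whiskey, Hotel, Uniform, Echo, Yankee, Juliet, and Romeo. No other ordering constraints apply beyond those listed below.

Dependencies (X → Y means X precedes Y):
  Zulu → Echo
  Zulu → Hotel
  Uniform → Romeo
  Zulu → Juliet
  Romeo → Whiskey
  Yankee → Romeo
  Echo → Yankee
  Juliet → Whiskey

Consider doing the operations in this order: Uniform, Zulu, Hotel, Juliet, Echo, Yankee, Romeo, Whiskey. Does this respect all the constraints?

Going through the constraints one by one, each required predecessor appears earlier in the sequence than its dependent — e.g. Uniform (position 1) is before Romeo (position 7), as required.

Yes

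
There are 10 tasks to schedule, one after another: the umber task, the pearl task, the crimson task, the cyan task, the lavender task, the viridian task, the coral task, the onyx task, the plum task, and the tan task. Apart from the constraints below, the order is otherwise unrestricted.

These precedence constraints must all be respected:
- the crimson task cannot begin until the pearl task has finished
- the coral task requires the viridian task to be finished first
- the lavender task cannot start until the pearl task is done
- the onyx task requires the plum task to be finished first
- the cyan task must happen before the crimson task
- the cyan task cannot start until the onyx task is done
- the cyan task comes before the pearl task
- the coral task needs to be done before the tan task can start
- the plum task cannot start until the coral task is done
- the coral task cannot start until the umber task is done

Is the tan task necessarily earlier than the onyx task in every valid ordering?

No

No chain of constraints connects the tan task to the onyx task in either direction.
So the tan task can come before the onyx task or after — it is not forced.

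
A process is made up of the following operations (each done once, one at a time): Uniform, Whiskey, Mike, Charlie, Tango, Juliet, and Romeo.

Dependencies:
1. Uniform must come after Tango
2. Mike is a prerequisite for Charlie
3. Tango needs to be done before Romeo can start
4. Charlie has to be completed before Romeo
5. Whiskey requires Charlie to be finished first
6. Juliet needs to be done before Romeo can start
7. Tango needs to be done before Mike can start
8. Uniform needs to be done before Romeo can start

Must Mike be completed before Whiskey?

Yes

Chaining the stated constraints: Mike → Charlie → Whiskey.
So Mike must precede Whiskey in any valid ordering.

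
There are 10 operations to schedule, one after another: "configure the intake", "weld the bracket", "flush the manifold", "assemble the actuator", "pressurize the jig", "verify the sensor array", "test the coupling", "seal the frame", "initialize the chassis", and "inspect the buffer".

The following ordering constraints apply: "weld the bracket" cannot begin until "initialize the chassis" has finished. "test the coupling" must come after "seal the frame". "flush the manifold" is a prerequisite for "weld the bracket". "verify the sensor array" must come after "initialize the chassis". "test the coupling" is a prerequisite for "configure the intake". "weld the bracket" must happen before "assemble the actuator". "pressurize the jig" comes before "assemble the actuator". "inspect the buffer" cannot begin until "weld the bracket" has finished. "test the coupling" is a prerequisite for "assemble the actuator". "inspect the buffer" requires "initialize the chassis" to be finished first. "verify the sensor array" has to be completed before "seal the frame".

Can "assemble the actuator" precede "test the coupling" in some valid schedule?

The constraints give a chain "test the coupling" → "assemble the actuator", which forces "test the coupling" before "assemble the actuator".
Hence "assemble the actuator" can never be scheduled before "test the coupling".

No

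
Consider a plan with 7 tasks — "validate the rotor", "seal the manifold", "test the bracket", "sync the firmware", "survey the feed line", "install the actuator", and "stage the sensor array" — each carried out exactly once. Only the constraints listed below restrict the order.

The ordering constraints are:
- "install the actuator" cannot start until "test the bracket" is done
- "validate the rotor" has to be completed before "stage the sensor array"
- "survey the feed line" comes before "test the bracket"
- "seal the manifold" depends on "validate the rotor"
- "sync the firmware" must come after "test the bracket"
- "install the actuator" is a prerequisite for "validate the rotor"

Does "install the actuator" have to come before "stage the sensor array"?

There is a constraint chain "install the actuator" → "validate the rotor" → "stage the sensor array".
So "install the actuator" must precede "stage the sensor array" in any valid ordering.

Yes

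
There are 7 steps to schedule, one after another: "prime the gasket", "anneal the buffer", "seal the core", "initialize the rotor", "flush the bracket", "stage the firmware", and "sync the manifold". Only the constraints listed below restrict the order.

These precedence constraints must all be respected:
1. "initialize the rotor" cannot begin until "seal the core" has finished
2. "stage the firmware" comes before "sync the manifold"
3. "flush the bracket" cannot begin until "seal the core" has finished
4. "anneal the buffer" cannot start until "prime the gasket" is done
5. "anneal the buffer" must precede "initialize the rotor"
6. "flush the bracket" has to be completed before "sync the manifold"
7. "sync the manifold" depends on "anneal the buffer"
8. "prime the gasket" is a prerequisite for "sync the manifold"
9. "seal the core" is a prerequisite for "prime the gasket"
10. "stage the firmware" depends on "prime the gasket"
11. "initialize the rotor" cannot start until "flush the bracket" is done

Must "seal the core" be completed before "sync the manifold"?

Following the dependencies: "seal the core" → "prime the gasket" → "sync the manifold".
So "seal the core" must precede "sync the manifold" in any valid ordering.

Yes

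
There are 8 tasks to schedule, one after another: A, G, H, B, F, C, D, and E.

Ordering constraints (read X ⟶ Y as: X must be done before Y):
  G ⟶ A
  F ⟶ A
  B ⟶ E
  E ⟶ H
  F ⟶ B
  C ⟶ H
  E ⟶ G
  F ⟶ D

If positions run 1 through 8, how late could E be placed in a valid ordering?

5

The tasks that are forced after E, directly or by a chain of constraints, are A, G, H. That's 3 tasks.
With 3 mandatory successors out of 8 tasks total, the latest slot for E is 8−3 = 5, and it's reachable by doing all non-successors before E.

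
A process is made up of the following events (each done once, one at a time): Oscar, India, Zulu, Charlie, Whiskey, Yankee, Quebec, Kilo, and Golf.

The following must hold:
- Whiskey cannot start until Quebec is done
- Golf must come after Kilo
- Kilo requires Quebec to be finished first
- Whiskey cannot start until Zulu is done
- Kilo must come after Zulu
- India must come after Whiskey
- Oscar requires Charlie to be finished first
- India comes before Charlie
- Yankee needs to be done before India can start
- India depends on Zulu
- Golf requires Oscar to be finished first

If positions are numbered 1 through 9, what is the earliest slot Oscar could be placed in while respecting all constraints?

Every event that must precede Oscar has to come before it. Tracing all chains that end at Oscar, those events are: India, Zulu, Charlie, Whiskey, Yankee, Quebec — 6 in total.
With 6 mandatory predecessors, the earliest Oscar can sit is position 6+1 = 7, and placing just those 6 first achieves it.

7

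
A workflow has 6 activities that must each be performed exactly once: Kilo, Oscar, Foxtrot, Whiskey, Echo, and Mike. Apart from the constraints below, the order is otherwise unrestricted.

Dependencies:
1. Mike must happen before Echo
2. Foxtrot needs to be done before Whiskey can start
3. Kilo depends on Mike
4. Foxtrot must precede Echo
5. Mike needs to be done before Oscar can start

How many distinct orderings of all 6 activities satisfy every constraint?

70

2 activities have no prerequisites (Foxtrot, Mike), so any of them could come first.
Enumerating by repeatedly choosing an available activity (one whose prerequisites are all placed) gives 70 distinct complete orderings.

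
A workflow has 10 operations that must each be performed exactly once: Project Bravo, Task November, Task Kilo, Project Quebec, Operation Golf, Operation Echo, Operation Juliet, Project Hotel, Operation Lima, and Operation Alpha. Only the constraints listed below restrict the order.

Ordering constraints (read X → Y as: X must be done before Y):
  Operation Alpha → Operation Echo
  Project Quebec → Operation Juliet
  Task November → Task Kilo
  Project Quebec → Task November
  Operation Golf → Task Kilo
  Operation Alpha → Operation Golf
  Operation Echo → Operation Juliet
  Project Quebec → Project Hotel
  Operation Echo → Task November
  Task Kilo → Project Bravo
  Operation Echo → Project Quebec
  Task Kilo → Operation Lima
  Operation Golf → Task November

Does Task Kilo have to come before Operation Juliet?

No

No chain of constraints connects Task Kilo to Operation Juliet in either direction.
So Task Kilo can come before Operation Juliet or after — it is not forced.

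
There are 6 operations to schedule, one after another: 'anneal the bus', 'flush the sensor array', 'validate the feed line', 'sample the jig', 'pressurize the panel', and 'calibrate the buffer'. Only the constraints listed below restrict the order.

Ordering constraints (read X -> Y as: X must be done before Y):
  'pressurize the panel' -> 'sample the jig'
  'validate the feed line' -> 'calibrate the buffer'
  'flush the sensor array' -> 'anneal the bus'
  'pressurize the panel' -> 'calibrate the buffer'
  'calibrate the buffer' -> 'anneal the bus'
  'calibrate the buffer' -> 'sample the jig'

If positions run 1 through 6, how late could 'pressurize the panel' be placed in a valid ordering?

3

Following every chain forward from 'pressurize the panel', the operations that must come later are 'anneal the bus', 'sample the jig', 'calibrate the buffer' — 3 of them.
With 3 mandatory successors out of 6 operations total, the latest slot for 'pressurize the panel' is 6−3 = 3, and it's reachable by doing all non-successors before 'pressurize the panel'.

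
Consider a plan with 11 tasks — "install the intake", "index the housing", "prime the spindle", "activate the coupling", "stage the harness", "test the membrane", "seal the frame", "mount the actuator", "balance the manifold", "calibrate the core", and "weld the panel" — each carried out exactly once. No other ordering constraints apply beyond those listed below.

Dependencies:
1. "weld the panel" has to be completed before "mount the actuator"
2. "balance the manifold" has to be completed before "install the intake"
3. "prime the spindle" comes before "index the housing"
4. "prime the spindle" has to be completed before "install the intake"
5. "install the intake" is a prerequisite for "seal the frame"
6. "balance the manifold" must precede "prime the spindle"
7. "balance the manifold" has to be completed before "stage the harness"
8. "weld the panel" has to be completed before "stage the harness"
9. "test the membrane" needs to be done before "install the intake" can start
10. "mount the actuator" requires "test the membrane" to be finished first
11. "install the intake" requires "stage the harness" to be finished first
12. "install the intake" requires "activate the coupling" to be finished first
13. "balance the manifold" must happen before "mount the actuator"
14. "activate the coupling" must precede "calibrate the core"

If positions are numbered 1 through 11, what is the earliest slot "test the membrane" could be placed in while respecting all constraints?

No constraint forces any other task before "test the membrane", so it can be placed first.

1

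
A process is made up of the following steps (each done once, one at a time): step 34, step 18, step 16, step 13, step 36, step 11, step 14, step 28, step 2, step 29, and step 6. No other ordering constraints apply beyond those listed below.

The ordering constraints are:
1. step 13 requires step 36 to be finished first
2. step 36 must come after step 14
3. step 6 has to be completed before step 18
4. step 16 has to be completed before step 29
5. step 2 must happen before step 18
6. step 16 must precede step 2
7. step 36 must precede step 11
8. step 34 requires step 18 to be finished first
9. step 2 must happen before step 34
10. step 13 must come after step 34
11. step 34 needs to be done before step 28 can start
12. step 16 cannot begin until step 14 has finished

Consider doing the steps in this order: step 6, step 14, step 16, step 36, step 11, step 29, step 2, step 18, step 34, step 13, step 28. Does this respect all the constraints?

Going through the constraints one by one, each required predecessor appears earlier in the sequence than its dependent — e.g. step 6 (position 1) is before step 18 (position 8), as required.

Yes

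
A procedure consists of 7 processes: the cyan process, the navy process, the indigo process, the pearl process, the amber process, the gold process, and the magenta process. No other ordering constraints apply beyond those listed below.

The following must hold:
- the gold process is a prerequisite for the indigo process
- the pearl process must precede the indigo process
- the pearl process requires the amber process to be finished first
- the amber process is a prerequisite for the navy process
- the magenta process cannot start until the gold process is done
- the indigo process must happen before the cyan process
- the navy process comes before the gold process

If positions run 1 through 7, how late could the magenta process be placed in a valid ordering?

7

Nothing depends on the magenta process, so it can be the final process, position 7.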